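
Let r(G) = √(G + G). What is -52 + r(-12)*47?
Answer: -52 + 94*I*√6 ≈ -52.0 + 230.25*I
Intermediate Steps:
r(G) = √2*√G (r(G) = √(2*G) = √2*√G)
-52 + r(-12)*47 = -52 + (√2*√(-12))*47 = -52 + (√2*(2*I*√3))*47 = -52 + (2*I*√6)*47 = -52 + 94*I*√6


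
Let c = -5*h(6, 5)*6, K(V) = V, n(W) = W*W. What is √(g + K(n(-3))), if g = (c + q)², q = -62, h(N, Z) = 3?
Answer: √23113 ≈ 152.03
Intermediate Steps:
n(W) = W²
c = -90 (c = -5*3*6 = -15*6 = -90)
g = 23104 (g = (-90 - 62)² = (-152)² = 23104)
√(g + K(n(-3))) = √(23104 + (-3)²) = √(23104 + 9) = √23113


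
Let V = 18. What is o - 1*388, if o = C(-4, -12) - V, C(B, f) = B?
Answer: -410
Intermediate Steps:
o = -22 (o = -4 - 1*18 = -4 - 18 = -22)
o - 1*388 = -22 - 1*388 = -22 - 388 = -410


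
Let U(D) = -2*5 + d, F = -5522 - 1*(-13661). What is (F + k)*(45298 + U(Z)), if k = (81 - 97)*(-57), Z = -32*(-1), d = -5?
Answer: 409856433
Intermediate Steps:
Z = 32
F = 8139 (F = -5522 + 13661 = 8139)
U(D) = -15 (U(D) = -2*5 - 5 = -10 - 5 = -15)
k = 912 (k = -16*(-57) = 912)
(F + k)*(45298 + U(Z)) = (8139 + 912)*(45298 - 15) = 9051*45283 = 409856433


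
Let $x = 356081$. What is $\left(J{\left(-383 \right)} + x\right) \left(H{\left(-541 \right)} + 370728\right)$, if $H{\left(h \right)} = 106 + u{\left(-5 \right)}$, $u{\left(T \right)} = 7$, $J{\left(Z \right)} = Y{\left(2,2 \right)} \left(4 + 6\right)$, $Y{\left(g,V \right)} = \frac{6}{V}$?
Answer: $132060559351$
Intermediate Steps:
$J{\left(Z \right)} = 30$ ($J{\left(Z \right)} = \frac{6}{2} \left(4 + 6\right) = 6 \cdot \frac{1}{2} \cdot 10 = 3 \cdot 10 = 30$)
$H{\left(h \right)} = 113$ ($H{\left(h \right)} = 106 + 7 = 113$)
$\left(J{\left(-383 \right)} + x\right) \left(H{\left(-541 \right)} + 370728\right) = \left(30 + 356081\right) \left(113 + 370728\right) = 356111 \cdot 370841 = 132060559351$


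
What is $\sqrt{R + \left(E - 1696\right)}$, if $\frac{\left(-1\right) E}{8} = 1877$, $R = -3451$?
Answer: $i \sqrt{20163} \approx 142.0 i$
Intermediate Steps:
$E = -15016$ ($E = \left(-8\right) 1877 = -15016$)
$\sqrt{R + \left(E - 1696\right)} = \sqrt{-3451 - 16712} = \sqrt{-20163} = i \sqrt{20163}$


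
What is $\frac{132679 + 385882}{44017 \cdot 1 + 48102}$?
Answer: $\frac{518561}{92119} \approx 5.6292$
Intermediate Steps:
$\frac{132679 + 385882}{44017 \cdot 1 + 48102} = \frac{518561}{44017 + 48102} = \frac{518561}{92119}$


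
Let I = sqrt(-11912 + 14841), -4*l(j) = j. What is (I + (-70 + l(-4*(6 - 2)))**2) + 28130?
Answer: 32486 + sqrt(2929) ≈ 32540.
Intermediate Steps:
l(j) = -j/4
I = sqrt(2929) ≈ 54.120
(I + (-70 + l(-4*(6 - 2)))**2) + 28130 = (sqrt(2929) + (-70 - (-1)*(6 - 2))**2) + 28130 = (sqrt(2929) + (-70 - (-1)*4)**2) + 28130 = (sqrt(2929) + (-70 - 1/4*(-16))**2) + 28130 = (sqrt(2929) + (-70 + 4)**2) + 28130 = (sqrt(2929) + (-66)**2) + 28130 = (sqrt(2929) + 4356) + 28130 = (4356 + sqrt(2929)) + 28130 = 32486 + sqrt(2929)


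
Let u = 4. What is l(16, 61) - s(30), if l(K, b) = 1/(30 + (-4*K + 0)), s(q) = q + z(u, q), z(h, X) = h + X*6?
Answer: -7277/34 ≈ -214.03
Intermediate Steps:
z(h, X) = h + 6*X
s(q) = 4 + 7*q (s(q) = q + (4 + 6*q) = 4 + 7*q)
l(K, b) = 1/(30 - 4*K)
l(16, 61) - s(30) = -1/(-30 + 4*16) - (4 + 7*30) = -1/(-30 + 64) - (4 + 210) = -1/34 - 1*214 = -1*1/34 - 214 = -1/34 - 214 = -7277/34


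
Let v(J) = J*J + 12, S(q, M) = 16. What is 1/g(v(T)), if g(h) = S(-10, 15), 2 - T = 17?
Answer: 1/16 ≈ 0.062500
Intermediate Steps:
T = -15 (T = 2 - 1*17 = 2 - 17 = -15)
v(J) = 12 + J**2 (v(J) = J**2 + 12 = 12 + J**2)
g(h) = 16
1/g(v(T)) = 1/16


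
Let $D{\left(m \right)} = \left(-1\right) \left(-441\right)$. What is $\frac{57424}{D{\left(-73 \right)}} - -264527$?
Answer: $\frac{116713831}{441} \approx 2.6466 \cdot 10^{5}$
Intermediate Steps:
$D{\left(m \right)} = 441$
$\frac{57424}{D{\left(-73 \right)}} - -264527 = \frac{57424}{441} - -264527 = 57424 \cdot \frac{1}{441} + 264527 = \frac{57424}{441} + 264527 = \frac{116713831}{441}$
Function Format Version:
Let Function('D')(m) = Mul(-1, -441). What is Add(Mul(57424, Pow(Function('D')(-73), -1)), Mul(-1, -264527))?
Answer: Rational(116713831, 441) ≈ 2.6466e+5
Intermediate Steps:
Function('D')(m) = 441
Add(Mul(57424, Pow(Function('D')(-73), -1)), Mul(-1, -264527)) = Add(Mul(57424, Pow(441, -1)), Mul(-1, -264527)) = Add(Mul(57424, Rational(1, 441)), 264527) = Add(Rational(57424, 441), 264527) = Rational(116713831, 441)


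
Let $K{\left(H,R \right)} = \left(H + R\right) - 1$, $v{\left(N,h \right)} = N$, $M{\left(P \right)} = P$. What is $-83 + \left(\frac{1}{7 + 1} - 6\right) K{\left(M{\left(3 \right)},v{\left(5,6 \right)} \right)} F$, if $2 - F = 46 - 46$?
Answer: $- \frac{661}{4} \approx -165.25$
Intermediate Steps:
$K{\left(H,R \right)} = -1 + H + R$
$F = 2$ ($F = 2 - \left(46 - 46\right) = 2 - 0 = 2 + 0 = 2$)
$-83 + \left(\frac{1}{7 + 1} - 6\right) K{\left(M{\left(3 \right)},v{\left(5,6 \right)} \right)} F = -83 + \left(\frac{1}{7 + 1} - 6\right) \left(-1 + 3 + 5\right) 2 = -83 + \left(\frac{1}{8} - 6\right) 7 \cdot 2 = -83 + \left(- \frac{47}{8}\right) 7 \cdot 2 = -83 - \frac{329}{4} = - \frac{661}{4}$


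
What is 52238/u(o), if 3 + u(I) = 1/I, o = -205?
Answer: -5354395/308 ≈ -17384.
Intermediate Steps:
u(I) = -3 + 1/I
52238/u(o) = 52238/(-3 + 1/(-205)) = 52238/(-3 - 1/205) = 52238/(-616/205) = 52238*(-205/616) = -5354395/308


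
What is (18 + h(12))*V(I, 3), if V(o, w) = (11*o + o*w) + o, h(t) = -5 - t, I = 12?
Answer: 180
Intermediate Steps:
V(o, w) = 12*o + o*w
(18 + h(12))*V(I, 3) = (18 + (-5 - 1*12))*(12*(12 + 3)) = (18 + (-5 - 12))*(12*15) = (18 - 17)*180 = 1*180 = 180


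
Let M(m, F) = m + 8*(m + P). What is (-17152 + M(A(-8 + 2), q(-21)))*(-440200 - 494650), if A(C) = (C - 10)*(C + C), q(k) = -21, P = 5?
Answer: 14381732400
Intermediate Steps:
A(C) = 2*C*(-10 + C) (A(C) = (-10 + C)*(2*C) = 2*C*(-10 + C))
M(m, F) = 40 + 9*m (M(m, F) = m + 8*(m + 5) = m + 8*(5 + m) = m + (40 + 8*m) = 40 + 9*m)
(-17152 + M(A(-8 + 2), q(-21)))*(-440200 - 494650) = (-17152 + (40 + 9*(2*(-8 + 2)*(-10 + (-8 + 2)))))*(-440200 - 494650) = (-17152 + (40 + 9*(2*(-6)*(-10 - 6))))*(-934850) = (-17152 + (40 + 9*(2*(-6)*(-16))))*(-934850) = (-17152 + (40 + 9*192))*(-934850) = (-17152 + (40 + 1728))*(-934850) = (-17152 + 1768)*(-934850) = -15384*(-934850) = 14381732400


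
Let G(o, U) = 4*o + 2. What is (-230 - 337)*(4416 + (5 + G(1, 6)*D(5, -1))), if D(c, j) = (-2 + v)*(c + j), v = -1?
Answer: -2465883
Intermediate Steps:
D(c, j) = -3*c - 3*j (D(c, j) = (-2 - 1)*(c + j) = -3*(c + j) = -3*c - 3*j)
G(o, U) = 2 + 4*o
(-230 - 337)*(4416 + (5 + G(1, 6)*D(5, -1))) = (-230 - 337)*(4416 + (5 + (2 + 4*1)*(-3*5 - 3*(-1)))) = -567*(4416 + (5 + (2 + 4)*(-15 + 3))) = -567*(4416 + (5 + 6*(-12))) = -567*(4416 + (5 - 72)) = -567*(4416 - 67) = -567*4349 = -2465883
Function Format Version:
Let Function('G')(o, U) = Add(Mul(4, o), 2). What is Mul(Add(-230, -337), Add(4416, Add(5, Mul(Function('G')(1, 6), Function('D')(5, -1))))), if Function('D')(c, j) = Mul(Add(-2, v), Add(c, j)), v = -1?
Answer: -2465883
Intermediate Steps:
Function('D')(c, j) = Add(Mul(-3, c), Mul(-3, j)) (Function('D')(c, j) = Mul(Add(-2, -1), Add(c, j)) = Mul(-3, Add(c, j)) = Add(Mul(-3, c), Mul(-3, j)))
Function('G')(o, U) = Add(2, Mul(4, o))
Mul(Add(-230, -337), Add(4416, Add(5, Mul(Function('G')(1, 6), Function('D')(5, -1))))) = Mul(Add(-230, -337), Add(4416, Add(5, Mul(Add(2, Mul(4, 1)), Add(Mul(-3, 5), Mul(-3, -1)))))) = Mul(-567, Add(4416, Add(5, Mul(Add(2, 4), Add(-15, 3))))) = Mul(-567, Add(4416, Add(5, Mul(6, -12)))) = Mul(-567, Add(4416, Add(5, -72))) = Mul(-567, Add(4416, -67)) = Mul(-567, 4349) = -2465883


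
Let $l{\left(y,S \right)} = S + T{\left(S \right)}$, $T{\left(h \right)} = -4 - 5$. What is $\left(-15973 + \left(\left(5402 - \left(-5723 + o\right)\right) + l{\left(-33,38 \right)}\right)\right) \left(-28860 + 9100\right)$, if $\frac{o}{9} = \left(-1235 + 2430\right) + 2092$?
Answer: $679783520$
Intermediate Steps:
$o = 29583$ ($o = 9 \left(\left(-1235 + 2430\right) + 2092\right) = 9 \left(1195 + 2092\right) = 9 \cdot 3287 = 29583$)
$T{\left(h \right)} = -9$
$l{\left(y,S \right)} = -9 + S$ ($l{\left(y,S \right)} = S - 9 = -9 + S$)
$\left(-15973 + \left(\left(5402 - \left(-5723 + o\right)\right) + l{\left(-33,38 \right)}\right)\right) \left(-28860 + 9100\right) = \left(-15973 + \left(\left(5402 + \left(5723 - 29583\right)\right) + \left(-9 + 38\right)\right)\right) \left(-28860 + 9100\right) = \left(-15973 + \left(\left(5402 + \left(5723 - 29583\right)\right) + 29\right)\right) \left(-19760\right) = \left(-15973 + \left(\left(5402 - 23860\right) + 29\right)\right) \left(-19760\right) = \left(-15973 + \left(-18458 + 29\right)\right) \left(-19760\right) = \left(-15973 - 18429\right) \left(-19760\right) = \left(-34402\right) \left(-19760\right) = 679783520$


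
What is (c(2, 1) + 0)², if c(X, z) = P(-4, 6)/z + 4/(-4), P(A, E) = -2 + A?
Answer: 49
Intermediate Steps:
c(X, z) = -1 - 6/z (c(X, z) = (-2 - 4)/z + 4/(-4) = -6/z + 4*(-¼) = -6/z - 1 = -1 - 6/z)
(c(2, 1) + 0)² = ((-6 - 1*1)/1 + 0)² = (1*(-6 - 1) + 0)² = (1*(-7) + 0)² = (-7 + 0)² = (-7)² = 49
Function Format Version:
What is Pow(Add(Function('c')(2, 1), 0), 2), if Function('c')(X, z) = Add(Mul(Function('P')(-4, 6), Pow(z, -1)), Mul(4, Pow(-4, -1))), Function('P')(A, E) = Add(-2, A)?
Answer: 49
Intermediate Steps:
Function('c')(X, z) = Add(-1, Mul(-6, Pow(z, -1))) (Function('c')(X, z) = Add(Mul(Add(-2, -4), Pow(z, -1)), Mul(4, Pow(-4, -1))) = Add(Mul(-6, Pow(z, -1)), Mul(4, Rational(-1, 4))) = Add(Mul(-6, Pow(z, -1)), -1) = Add(-1, Mul(-6, Pow(z, -1))))
Pow(Add(Function('c')(2, 1), 0), 2) = Pow(Add(Mul(Pow(1, -1), Add(-6, Mul(-1, 1))), 0), 2) = Pow(Add(Mul(1, Add(-6, -1)), 0), 2) = Pow(Add(Mul(1, -7), 0), 2) = Pow(Add(-7, 0), 2) = Pow(-7, 2) = 49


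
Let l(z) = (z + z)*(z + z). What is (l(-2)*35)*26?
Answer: 14560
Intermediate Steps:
l(z) = 4*z² (l(z) = (2*z)*(2*z) = 4*z²)
(l(-2)*35)*26 = ((4*(-2)²)*35)*26 = ((4*4)*35)*26 = (16*35)*26 = 560*26 = 14560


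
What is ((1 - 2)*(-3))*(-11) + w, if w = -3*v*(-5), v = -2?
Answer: -63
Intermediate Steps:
w = -30 (w = -(-6)*(-5) = -3*10 = -30)
((1 - 2)*(-3))*(-11) + w = ((1 - 2)*(-3))*(-11) - 30 = -1*(-3)*(-11) - 30 = 3*(-11) - 30 = -33 - 30 = -63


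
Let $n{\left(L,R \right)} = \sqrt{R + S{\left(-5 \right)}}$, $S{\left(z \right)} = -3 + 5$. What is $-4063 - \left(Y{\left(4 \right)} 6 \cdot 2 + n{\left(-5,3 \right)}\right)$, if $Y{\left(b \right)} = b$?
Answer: $-4111 - \sqrt{5} \approx -4113.2$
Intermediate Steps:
$S{\left(z \right)} = 2$
$n{\left(L,R \right)} = \sqrt{2 + R}$ ($n{\left(L,R \right)} = \sqrt{R + 2} = \sqrt{2 + R}$)
$-4063 - \left(Y{\left(4 \right)} 6 \cdot 2 + n{\left(-5,3 \right)}\right) = -4063 - \left(4 \cdot 6 \cdot 2 + \sqrt{2 + 3}\right) = -4063 - \left(4 \cdot 12 + \sqrt{5}\right) = -4063 - \left(48 + \sqrt{5}\right) = -4111 - \sqrt{5}$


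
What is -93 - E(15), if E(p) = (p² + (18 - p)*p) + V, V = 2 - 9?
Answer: -356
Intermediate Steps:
V = -7
E(p) = -7 + p² + p*(18 - p) (E(p) = (p² + (18 - p)*p) - 7 = (p² + p*(18 - p)) - 7 = -7 + p² + p*(18 - p))
-93 - E(15) = -93 - (-7 + 18*15) = -93 - (-7 + 270) = -93 - 1*263 = -93 - 263 = -356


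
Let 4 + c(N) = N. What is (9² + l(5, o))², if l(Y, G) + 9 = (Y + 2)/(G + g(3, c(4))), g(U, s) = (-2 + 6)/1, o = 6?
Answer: 528529/100 ≈ 5285.3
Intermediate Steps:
c(N) = -4 + N
g(U, s) = 4 (g(U, s) = 4*1 = 4)
l(Y, G) = -9 + (2 + Y)/(4 + G) (l(Y, G) = -9 + (Y + 2)/(G + 4) = -9 + (2 + Y)/(4 + G))
(9² + l(5, o))² = (9² + (-34 + 5 - 9*6)/(4 + 6))² = (81 + (-34 + 5 - 54)/10)² = (81 + (⅒)*(-83))² = (81 - 83/10)² = (727/10)² = 528529/100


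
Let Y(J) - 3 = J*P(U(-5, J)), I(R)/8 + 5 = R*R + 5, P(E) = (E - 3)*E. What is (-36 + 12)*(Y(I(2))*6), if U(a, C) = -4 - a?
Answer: 8784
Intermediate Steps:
P(E) = E*(-3 + E) (P(E) = (-3 + E)*E = E*(-3 + E))
I(R) = 8*R**2 (I(R) = -40 + 8*(R*R + 5) = -40 + 8*(R**2 + 5) = -40 + 8*(5 + R**2) = -40 + (40 + 8*R**2) = 8*R**2)
Y(J) = 3 - 2*J (Y(J) = 3 + J*((-4 - 1*(-5))*(-3 + (-4 - 1*(-5)))) = 3 + J*((-4 + 5)*(-3 + (-4 + 5))) = 3 + J*(1*(-3 + 1)) = 3 + J*(1*(-2)) = 3 + J*(-2) = 3 - 2*J)
(-36 + 12)*(Y(I(2))*6) = (-36 + 12)*((3 - 16*2**2)*6) = -24*(3 - 16*4)*6 = -24*(3 - 2*32)*6 = -24*(3 - 64)*6 = -(-1464)*6 = -24*(-366) = 8784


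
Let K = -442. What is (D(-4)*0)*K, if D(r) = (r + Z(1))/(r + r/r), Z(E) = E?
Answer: 0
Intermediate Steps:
D(r) = 1 (D(r) = (r + 1)/(r + r/r) = (1 + r)/(r + 1) = (1 + r)/(1 + r) = 1)
(D(-4)*0)*K = (1*0)*(-442) = 0*(-442) = 0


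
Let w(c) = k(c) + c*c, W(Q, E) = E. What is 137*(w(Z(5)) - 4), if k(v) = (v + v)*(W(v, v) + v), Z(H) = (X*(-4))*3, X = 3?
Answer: 887212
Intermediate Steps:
Z(H) = -36 (Z(H) = (3*(-4))*3 = -12*3 = -36)
k(v) = 4*v² (k(v) = (v + v)*(v + v) = (2*v)*(2*v) = 4*v²)
w(c) = 5*c² (w(c) = 4*c² + c*c = 4*c² + c² = 5*c²)
137*(w(Z(5)) - 4) = 137*(5*(-36)² - 4) = 137*(5*1296 - 4) = 137*(6480 - 4) = 137*6476 = 887212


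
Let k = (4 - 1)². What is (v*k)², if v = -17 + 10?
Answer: 3969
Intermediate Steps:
v = -7
k = 9 (k = 3² = 9)
(v*k)² = (-7*9)² = (-63)² = 3969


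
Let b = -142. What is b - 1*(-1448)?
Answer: 1306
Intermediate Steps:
b - 1*(-1448) = -142 - 1*(-1448) = -142 + 1448 = 1306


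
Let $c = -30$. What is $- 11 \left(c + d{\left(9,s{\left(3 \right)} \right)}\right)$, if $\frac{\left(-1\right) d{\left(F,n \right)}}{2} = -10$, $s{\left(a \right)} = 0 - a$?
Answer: $110$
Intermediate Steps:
$s{\left(a \right)} = - a$
$d{\left(F,n \right)} = 20$ ($d{\left(F,n \right)} = \left(-2\right) \left(-10\right) = 20$)
$- 11 \left(c + d{\left(9,s{\left(3 \right)} \right)}\right) = - 11 \left(-30 + 20\right) = \left(-11\right) \left(-10\right) = 110$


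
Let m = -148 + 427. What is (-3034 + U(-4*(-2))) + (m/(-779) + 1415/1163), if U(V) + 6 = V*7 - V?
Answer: -2709905376/905977 ≈ -2991.1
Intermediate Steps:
m = 279
U(V) = -6 + 6*V (U(V) = -6 + (V*7 - V) = -6 + (7*V - V) = -6 + 6*V)
(-3034 + U(-4*(-2))) + (m/(-779) + 1415/1163) = (-3034 + (-6 + 6*(-4*(-2)))) + (279/(-779) + 1415/1163) = (-3034 + (-6 + 6*8)) + (279*(-1/779) + 1415*(1/1163)) = (-3034 + (-6 + 48)) + (-279/779 + 1415/1163) = (-3034 + 42) + 777808/905977 = -2992 + 777808/905977 = -2709905376/905977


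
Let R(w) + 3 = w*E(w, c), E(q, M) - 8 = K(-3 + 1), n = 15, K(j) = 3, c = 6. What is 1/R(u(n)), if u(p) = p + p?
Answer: 1/327 ≈ 0.0030581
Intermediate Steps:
E(q, M) = 11 (E(q, M) = 8 + 3 = 11)
u(p) = 2*p
R(w) = -3 + 11*w (R(w) = -3 + w*11 = -3 + 11*w)
1/R(u(n)) = 1/(-3 + 11*(2*15)) = 1/(-3 + 11*30) = 1/(-3 + 330) = 1/327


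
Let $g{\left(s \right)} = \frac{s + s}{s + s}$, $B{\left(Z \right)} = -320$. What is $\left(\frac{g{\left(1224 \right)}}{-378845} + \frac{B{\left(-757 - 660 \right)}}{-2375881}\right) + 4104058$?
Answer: $\frac{3694024181450106329}{900090637445} \approx 4.1041 \cdot 10^{6}$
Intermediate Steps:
$g{\left(s \right)} = 1$ ($g{\left(s \right)} = \frac{2 s}{2 s} = 2 s \frac{1}{2 s} = 1$)
$\left(\frac{g{\left(1224 \right)}}{-378845} + \frac{B{\left(-757 - 660 \right)}}{-2375881}\right) + 4104058 = \left(1 \frac{1}{-378845} - \frac{320}{-2375881}\right) + 4104058 = \left(1 \left(- \frac{1}{378845}\right) - - \frac{320}{2375881}\right) + 4104058 = \left(- \frac{1}{378845} + \frac{320}{2375881}\right) + 4104058 = \frac{118854519}{900090637445} + 4104058 = \frac{3694024181450106329}{900090637445}$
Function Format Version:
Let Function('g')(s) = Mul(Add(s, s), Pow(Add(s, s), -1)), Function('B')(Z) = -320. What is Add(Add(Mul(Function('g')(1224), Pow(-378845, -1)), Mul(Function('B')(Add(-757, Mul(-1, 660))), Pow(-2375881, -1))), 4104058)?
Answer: Rational(3694024181450106329, 900090637445) ≈ 4.1041e+6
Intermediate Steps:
Function('g')(s) = 1 (Function('g')(s) = Mul(Mul(2, s), Pow(Mul(2, s), -1)) = Mul(Mul(2, s), Mul(Rational(1, 2), Pow(s, -1))) = 1)
Add(Add(Mul(Function('g')(1224), Pow(-378845, -1)), Mul(Function('B')(Add(-757, Mul(-1, 660))), Pow(-2375881, -1))), 4104058) = Add(Add(Mul(1, Pow(-378845, -1)), Mul(-320, Pow(-2375881, -1))), 4104058) = Add(Add(Mul(1, Rational(-1, 378845)), Mul(-320, Rational(-1, 2375881))), 4104058) = Add(Add(Rational(-1, 378845), Rational(320, 2375881)), 4104058) = Add(Rational(118854519, 900090637445), 4104058) = Rational(3694024181450106329, 900090637445)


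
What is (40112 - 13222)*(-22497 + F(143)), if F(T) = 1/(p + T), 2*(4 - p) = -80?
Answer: -113124562820/187 ≈ -6.0494e+8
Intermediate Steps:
p = 44 (p = 4 - ½*(-80) = 4 + 40 = 44)
F(T) = 1/(44 + T)
(40112 - 13222)*(-22497 + F(143)) = (40112 - 13222)*(-22497 + 1/(44 + 143)) = 26890*(-22497 + 1/187) = 26890*(-4206938/187) = -113124562820/187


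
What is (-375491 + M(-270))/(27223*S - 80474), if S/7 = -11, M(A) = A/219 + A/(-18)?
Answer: 27409838/158895085 ≈ 0.17250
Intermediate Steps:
M(A) = -67*A/1314 (M(A) = A*(1/219) + A*(-1/18) = A/219 - A/18 = -67*A/1314)
S = -77 (S = 7*(-11) = -77)
(-375491 + M(-270))/(27223*S - 80474) = (-375491 - 67/1314*(-270))/(27223*(-77) - 80474) = (-375491 + 1005/73)/(-2096171 - 80474) = -27409838/73/(-2176645) = -27409838/73*(-1/2176645) = 27409838/158895085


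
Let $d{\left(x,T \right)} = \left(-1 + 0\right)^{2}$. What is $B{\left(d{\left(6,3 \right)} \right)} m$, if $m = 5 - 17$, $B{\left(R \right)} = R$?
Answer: $-12$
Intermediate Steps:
$d{\left(x,T \right)} = 1$ ($d{\left(x,T \right)} = \left(-1\right)^{2} = 1$)
$m = -12$ ($m = 5 - 17 = -12$)
$B{\left(d{\left(6,3 \right)} \right)} m = 1 \left(-12\right) = -12$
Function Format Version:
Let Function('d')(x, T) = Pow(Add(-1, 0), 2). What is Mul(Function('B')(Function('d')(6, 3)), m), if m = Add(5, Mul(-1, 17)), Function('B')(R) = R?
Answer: -12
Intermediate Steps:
Function('d')(x, T) = 1 (Function('d')(x, T) = Pow(-1, 2) = 1)
m = -12 (m = Add(5, -17) = -12)
Mul(Function('B')(Function('d')(6, 3)), m) = Mul(1, -12) = -12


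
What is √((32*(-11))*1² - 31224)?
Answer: 2*I*√7894 ≈ 177.7*I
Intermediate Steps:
√((32*(-11))*1² - 31224) = √(-352*1 - 31224) = √(-352 - 31224) = √(-31576) = 2*I*√7894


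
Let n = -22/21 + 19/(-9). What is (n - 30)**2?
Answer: 4363921/3969 ≈ 1099.5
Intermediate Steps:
n = -199/63 (n = -22*1/21 + 19*(-1/9) = -22/21 - 19/9 = -199/63 ≈ -3.1587)
(n - 30)**2 = (-199/63 - 30)**2 = (-2089/63)**2 = 4363921/3969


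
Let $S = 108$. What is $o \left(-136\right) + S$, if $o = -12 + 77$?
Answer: $-8732$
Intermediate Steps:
$o = 65$
$o \left(-136\right) + S = 65 \left(-136\right) + 108 = -8840 + 108 = -8732$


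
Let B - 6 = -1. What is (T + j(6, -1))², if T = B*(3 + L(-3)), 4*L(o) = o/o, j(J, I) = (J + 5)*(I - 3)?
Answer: 12321/16 ≈ 770.06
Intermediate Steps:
j(J, I) = (-3 + I)*(5 + J) (j(J, I) = (5 + J)*(-3 + I) = (-3 + I)*(5 + J))
L(o) = ¼ (L(o) = (o/o)/4 = (¼)*1 = ¼)
B = 5 (B = 6 - 1 = 5)
T = 65/4 (T = 5*(3 + ¼) = 5*(13/4) = 65/4 ≈ 16.250)
(T + j(6, -1))² = (65/4 + (-15 - 3*6 + 5*(-1) - 1*6))² = (65/4 + (-15 - 18 - 5 - 6))² = (65/4 - 44)² = (-111/4)² = 12321/16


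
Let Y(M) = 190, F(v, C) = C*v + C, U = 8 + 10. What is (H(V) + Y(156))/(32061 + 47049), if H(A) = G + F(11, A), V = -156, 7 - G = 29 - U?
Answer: -281/13185 ≈ -0.021312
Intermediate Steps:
U = 18
F(v, C) = C + C*v
G = -4 (G = 7 - (29 - 1*18) = 7 - (29 - 18) = 7 - 1*11 = 7 - 11 = -4)
H(A) = -4 + 12*A (H(A) = -4 + A*(1 + 11) = -4 + A*12 = -4 + 12*A)
(H(V) + Y(156))/(32061 + 47049) = ((-4 + 12*(-156)) + 190)/(32061 + 47049) = ((-4 - 1872) + 190)/79110 = (-1876 + 190)*(1/79110) = -1686*1/79110 = -281/13185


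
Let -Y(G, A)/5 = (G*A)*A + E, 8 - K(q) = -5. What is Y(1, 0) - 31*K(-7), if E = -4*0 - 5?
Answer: -378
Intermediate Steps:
K(q) = 13 (K(q) = 8 - 1*(-5) = 8 + 5 = 13)
E = -5 (E = 0 - 5 = -5)
Y(G, A) = 25 - 5*G*A² (Y(G, A) = -5*((G*A)*A - 5) = -5*((A*G)*A - 5) = -5*(G*A² - 5) = -5*(-5 + G*A²) = 25 - 5*G*A²)
Y(1, 0) - 31*K(-7) = (25 - 5*1*0²) - 31*13 = (25 - 5*1*0) - 403 = (25 + 0) - 403 = 25 - 403 = -378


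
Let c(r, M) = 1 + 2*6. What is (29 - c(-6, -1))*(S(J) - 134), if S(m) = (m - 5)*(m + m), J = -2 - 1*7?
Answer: 1888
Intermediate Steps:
c(r, M) = 13 (c(r, M) = 1 + 12 = 13)
J = -9 (J = -2 - 7 = -9)
S(m) = 2*m*(-5 + m) (S(m) = (-5 + m)*(2*m) = 2*m*(-5 + m))
(29 - c(-6, -1))*(S(J) - 134) = (29 - 1*13)*(2*(-9)*(-5 - 9) - 134) = (29 - 13)*(2*(-9)*(-14) - 134) = 16*(252 - 134) = 16*118 = 1888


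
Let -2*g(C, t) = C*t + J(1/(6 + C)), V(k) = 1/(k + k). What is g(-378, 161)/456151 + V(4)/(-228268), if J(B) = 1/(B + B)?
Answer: 55737111017/832997411744 ≈ 0.066911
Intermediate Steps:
V(k) = 1/(2*k)
J(B) = 1/(2*B)
g(C, t) = -3/2 - C/4 - C*t/2 (g(C, t) = -(C*t + 1/(2*(1/(6 + C))))/2 = -(C*t + (6 + C)/2)/2 = -(C*t + (3 + C/2))/2 = -(3 + C/2 + C*t)/2 = -3/2 - C/4 - C*t/2)
g(-378, 161)/456151 + V(4)/(-228268) = (-3/2 - ¼*(-378) - ½*(-378)*161)/456151 + ((½)/4)/(-228268) = (-3/2 + 189/2 + 30429)*(1/456151) + ((½)*(¼))*(-1/228268) = 30522*(1/456151) + (⅛)*(-1/228268) = 30522/456151 - 1/1826144 = 55737111017/832997411744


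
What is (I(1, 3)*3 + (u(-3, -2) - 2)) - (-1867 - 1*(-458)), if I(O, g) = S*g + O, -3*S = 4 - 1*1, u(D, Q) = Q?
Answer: 1399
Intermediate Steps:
S = -1 (S = -(4 - 1*1)/3 = -(4 - 1)/3 = -1/3*3 = -1)
I(O, g) = O - g (I(O, g) = -g + O = O - g)
(I(1, 3)*3 + (u(-3, -2) - 2)) - (-1867 - 1*(-458)) = ((1 - 1*3)*3 + (-2 - 2)) - (-1867 - 1*(-458)) = ((1 - 3)*3 - 4) - (-1867 + 458) = (-2*3 - 4) - 1*(-1409) = (-6 - 4) + 1409 = -10 + 1409 = 1399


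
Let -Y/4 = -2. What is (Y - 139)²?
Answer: 17161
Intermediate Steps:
Y = 8 (Y = -4*(-2) = 8)
(Y - 139)² = (8 - 139)² = (-131)² = 17161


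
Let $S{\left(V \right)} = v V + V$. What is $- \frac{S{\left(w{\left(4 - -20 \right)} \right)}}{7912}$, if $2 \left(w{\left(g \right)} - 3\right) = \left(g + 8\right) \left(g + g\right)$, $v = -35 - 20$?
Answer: $\frac{20817}{3956} \approx 5.2621$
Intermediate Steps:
$v = -55$ ($v = -35 - 20 = -55$)
$w{\left(g \right)} = 3 + g \left(8 + g\right)$ ($w{\left(g \right)} = 3 + \frac{\left(g + 8\right) \left(g + g\right)}{2} = 3 + \frac{\left(8 + g\right) 2 g}{2} = 3 + \frac{2 g \left(8 + g\right)}{2} = 3 + g \left(8 + g\right)$)
$S{\left(V \right)} = - 54 V$ ($S{\left(V \right)} = - 55 V + V = - 54 V$)
$- \frac{S{\left(w{\left(4 - -20 \right)} \right)}}{7912} = - \frac{\left(-54\right) \left(3 + \left(4 - -20\right)^{2} + 8 \left(4 - -20\right)\right)}{7912} = - \frac{\left(-54\right) \left(3 + \left(4 + 20\right)^{2} + 8 \left(4 + 20\right)\right)}{7912} = - \frac{\left(-54\right) \left(3 + 24^{2} + 8 \cdot 24\right)}{7912} = - \frac{\left(-54\right) \left(3 + 576 + 192\right)}{7912} = - \frac{\left(-54\right) 771}{7912} = - \frac{-41634}{7912} = \left(-1\right) \left(- \frac{20817}{3956}\right) = \frac{20817}{3956}$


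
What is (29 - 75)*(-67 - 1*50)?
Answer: 5382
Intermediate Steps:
(29 - 75)*(-67 - 1*50) = -46*(-67 - 50) = -46*(-117) = 5382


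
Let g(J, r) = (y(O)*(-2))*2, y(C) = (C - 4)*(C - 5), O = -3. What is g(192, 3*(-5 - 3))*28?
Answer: -6272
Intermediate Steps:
y(C) = (-5 + C)*(-4 + C) (y(C) = (-4 + C)*(-5 + C) = (-5 + C)*(-4 + C))
g(J, r) = -224 (g(J, r) = ((20 + (-3)**2 - 9*(-3))*(-2))*2 = ((20 + 9 + 27)*(-2))*2 = (56*(-2))*2 = -112*2 = -224)
g(192, 3*(-5 - 3))*28 = -224*28 = -6272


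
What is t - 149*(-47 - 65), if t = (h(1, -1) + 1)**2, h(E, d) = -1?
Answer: 16688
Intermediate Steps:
t = 0 (t = (-1 + 1)**2 = 0**2 = 0)
t - 149*(-47 - 65) = 0 - 149*(-47 - 65) = 0 - 149*(-112) = 0 + 16688 = 16688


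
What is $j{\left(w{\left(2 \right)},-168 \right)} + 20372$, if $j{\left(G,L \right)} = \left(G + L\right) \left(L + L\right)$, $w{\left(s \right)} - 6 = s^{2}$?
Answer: $73460$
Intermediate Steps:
$w{\left(s \right)} = 6 + s^{2}$
$j{\left(G,L \right)} = 2 L \left(G + L\right)$ ($j{\left(G,L \right)} = \left(G + L\right) 2 L = 2 L \left(G + L\right)$)
$j{\left(w{\left(2 \right)},-168 \right)} + 20372 = 2 \left(-168\right) \left(\left(6 + 2^{2}\right) - 168\right) + 20372 = 2 \left(-168\right) \left(\left(6 + 4\right) - 168\right) + 20372 = 2 \left(-168\right) \left(10 - 168\right) + 20372 = 2 \left(-168\right) \left(-158\right) + 20372 = 53088 + 20372 = 73460$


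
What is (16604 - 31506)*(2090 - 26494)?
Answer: 363668408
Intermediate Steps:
(16604 - 31506)*(2090 - 26494) = -14902*(-24404) = 363668408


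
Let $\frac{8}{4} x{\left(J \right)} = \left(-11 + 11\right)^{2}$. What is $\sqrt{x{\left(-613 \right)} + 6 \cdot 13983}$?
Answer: $3 \sqrt{9322} \approx 289.65$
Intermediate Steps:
$x{\left(J \right)} = 0$ ($x{\left(J \right)} = \frac{\left(-11 + 11\right)^{2}}{2} = \frac{0^{2}}{2} = \frac{1}{2} \cdot 0 = 0$)
$\sqrt{x{\left(-613 \right)} + 6 \cdot 13983} = \sqrt{0 + 6 \cdot 13983} = \sqrt{0 + 83898} = \sqrt{83898} = 3 \sqrt{9322}$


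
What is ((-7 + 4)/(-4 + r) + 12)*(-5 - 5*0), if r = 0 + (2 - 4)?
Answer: -125/2 ≈ -62.500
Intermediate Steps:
r = -2 (r = 0 - 2 = -2)
((-7 + 4)/(-4 + r) + 12)*(-5 - 5*0) = ((-7 + 4)/(-4 - 2) + 12)*(-5 - 5*0) = (-3/(-6) + 12)*(-5 + 0) = (-3*(-⅙) + 12)*(-5) = (½ + 12)*(-5) = (25/2)*(-5) = -125/2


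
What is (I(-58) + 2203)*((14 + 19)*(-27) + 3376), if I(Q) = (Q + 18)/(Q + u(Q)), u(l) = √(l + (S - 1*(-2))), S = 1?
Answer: 18722926845/3419 + 99400*I*√55/3419 ≈ 5.4761e+6 + 215.61*I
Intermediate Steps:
u(l) = √(3 + l) (u(l) = √(l + (1 - 1*(-2))) = √(l + (1 + 2)) = √(l + 3) = √(3 + l))
I(Q) = (18 + Q)/(Q + √(3 + Q)) (I(Q) = (Q + 18)/(Q + √(3 + Q)) = (18 + Q)/(Q + √(3 + Q)))
(I(-58) + 2203)*((14 + 19)*(-27) + 3376) = ((18 - 58)/(-58 + √(3 - 58)) + 2203)*((14 + 19)*(-27) + 3376) = (-40/(-58 + √(-55)) + 2203)*(33*(-27) + 3376) = (-40/(-58 + I*√55) + 2203)*(-891 + 3376) = (-40/(-58 + I*√55) + 2203)*2485 = (2203 - 40/(-58 + I*√55))*2485 = 5474455 - 99400/(-58 + I*√55)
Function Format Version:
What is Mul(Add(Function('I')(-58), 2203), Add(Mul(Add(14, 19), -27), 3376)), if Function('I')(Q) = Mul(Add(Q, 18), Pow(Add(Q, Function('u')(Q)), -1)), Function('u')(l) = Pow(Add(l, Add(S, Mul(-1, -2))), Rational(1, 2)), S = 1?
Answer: Add(Rational(18722926845, 3419), Mul(Rational(99400, 3419), I, Pow(55, Rational(1, 2)))) ≈ Add(5.4761e+6, Mul(215.61, I))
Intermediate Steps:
Function('u')(l) = Pow(Add(3, l), Rational(1, 2)) (Function('u')(l) = Pow(Add(l, Add(1, Mul(-1, -2))), Rational(1, 2)) = Pow(Add(l, Add(1, 2)), Rational(1, 2)) = Pow(Add(l, 3), Rational(1, 2)) = Pow(Add(3, l), Rational(1, 2)))
Function('I')(Q) = Mul(Pow(Add(Q, Pow(Add(3, Q), Rational(1, 2))), -1), Add(18, Q)) (Function('I')(Q) = Mul(Add(Q, 18), Pow(Add(Q, Pow(Add(3, Q), Rational(1, 2))), -1)) = Mul(Add(18, Q), Pow(Add(Q, Pow(Add(3, Q), Rational(1, 2))), -1)) = Mul(Pow(Add(Q, Pow(Add(3, Q), Rational(1, 2))), -1), Add(18, Q)))
Mul(Add(Function('I')(-58), 2203), Add(Mul(Add(14, 19), -27), 3376)) = Mul(Add(Mul(Pow(Add(-58, Pow(Add(3, -58), Rational(1, 2))), -1), Add(18, -58)), 2203), Add(Mul(Add(14, 19), -27), 3376)) = Mul(Add(Mul(Pow(Add(-58, Pow(-55, Rational(1, 2))), -1), -40), 2203), Add(Mul(33, -27), 3376)) = Mul(Add(Mul(Pow(Add(-58, Mul(I, Pow(55, Rational(1, 2)))), -1), -40), 2203), Add(-891, 3376)) = Mul(Add(Mul(-40, Pow(Add(-58, Mul(I, Pow(55, Rational(1, 2)))), -1)), 2203), 2485) = Mul(Add(2203, Mul(-40, Pow(Add(-58, Mul(I, Pow(55, Rational(1, 2)))), -1))), 2485) = Add(5474455, Mul(-99400, Pow(Add(-58, Mul(I, Pow(55, Rational(1, 2)))), -1)))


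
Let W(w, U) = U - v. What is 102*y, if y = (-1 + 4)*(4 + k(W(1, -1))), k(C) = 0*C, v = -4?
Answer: 1224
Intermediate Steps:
W(w, U) = 4 + U (W(w, U) = U - 1*(-4) = U + 4 = 4 + U)
k(C) = 0
y = 12 (y = (-1 + 4)*(4 + 0) = 3*4 = 12)
102*y = 102*12 = 1224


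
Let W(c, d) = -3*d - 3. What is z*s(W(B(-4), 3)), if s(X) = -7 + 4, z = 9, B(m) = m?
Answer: -27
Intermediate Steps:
W(c, d) = -3 - 3*d
s(X) = -3
z*s(W(B(-4), 3)) = 9*(-3) = -27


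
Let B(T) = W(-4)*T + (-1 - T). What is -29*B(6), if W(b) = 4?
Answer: -493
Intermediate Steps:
B(T) = -1 + 3*T (B(T) = 4*T + (-1 - T) = -1 + 3*T)
-29*B(6) = -29*(-1 + 3*6) = -29*(-1 + 18) = -29*17 = -493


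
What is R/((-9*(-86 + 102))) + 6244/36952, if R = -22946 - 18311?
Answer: 190678475/665136 ≈ 286.68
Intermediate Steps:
R = -41257
R/((-9*(-86 + 102))) + 6244/36952 = -41257*(-1/(9*(-86 + 102))) + 6244/36952 = -41257/((-9*16)) + 6244*(1/36952) = -41257/(-144) + 1561/9238 = -41257*(-1/144) + 1561/9238 = 41257/144 + 1561/9238 = 190678475/665136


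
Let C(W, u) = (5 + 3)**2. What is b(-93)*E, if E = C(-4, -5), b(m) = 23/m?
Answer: -1472/93 ≈ -15.828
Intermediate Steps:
C(W, u) = 64 (C(W, u) = 8**2 = 64)
E = 64
b(-93)*E = (23/(-93))*64 = (23*(-1/93))*64 = -23/93*64 = -1472/93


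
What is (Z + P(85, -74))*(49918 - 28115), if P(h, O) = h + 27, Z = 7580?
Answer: 167708676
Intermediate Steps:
P(h, O) = 27 + h
(Z + P(85, -74))*(49918 - 28115) = (7580 + (27 + 85))*(49918 - 28115) = (7580 + 112)*21803 = 7692*21803 = 167708676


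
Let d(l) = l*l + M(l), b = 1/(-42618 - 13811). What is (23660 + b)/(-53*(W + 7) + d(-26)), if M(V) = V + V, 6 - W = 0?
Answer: -1335110139/3667885 ≈ -364.00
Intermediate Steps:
W = 6 (W = 6 - 1*0 = 6 + 0 = 6)
M(V) = 2*V
b = -1/56429 (b = 1/(-56429) = -1/56429 ≈ -1.7721e-5)
d(l) = l**2 + 2*l (d(l) = l*l + 2*l = l**2 + 2*l)
(23660 + b)/(-53*(W + 7) + d(-26)) = (23660 - 1/56429)/(-53*(6 + 7) - 26*(2 - 26)) = 1335110139/(56429*(-53*13 - 26*(-24))) = 1335110139/(56429*(-689 + 624)) = (1335110139/56429)/(-65) = (1335110139/56429)*(-1/65) = -1335110139/3667885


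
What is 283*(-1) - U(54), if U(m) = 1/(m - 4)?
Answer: -14151/50 ≈ -283.02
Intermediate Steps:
U(m) = 1/(-4 + m)
283*(-1) - U(54) = 283*(-1) - 1/(-4 + 54) = -283 - 1/50 = -14151/50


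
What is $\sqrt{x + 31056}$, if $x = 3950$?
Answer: $\sqrt{35006} \approx 187.1$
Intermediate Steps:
$\sqrt{x + 31056} = \sqrt{3950 + 31056} = \sqrt{35006}$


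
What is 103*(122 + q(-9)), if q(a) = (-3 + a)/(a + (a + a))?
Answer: 113506/9 ≈ 12612.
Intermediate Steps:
q(a) = (-3 + a)/(3*a) (q(a) = (-3 + a)/(a + 2*a) = (-3 + a)/((3*a)) = (-3 + a)*(1/(3*a)) = (-3 + a)/(3*a))
103*(122 + q(-9)) = 103*(122 + (⅓)*(-3 - 9)/(-9)) = 103*(122 + (⅓)*(-⅑)*(-12)) = 103*(122 + 4/9) = 103*(1102/9) = 113506/9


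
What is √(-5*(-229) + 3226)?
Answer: √4371 ≈ 66.114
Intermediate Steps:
√(-5*(-229) + 3226) = √(1145 + 3226) = √4371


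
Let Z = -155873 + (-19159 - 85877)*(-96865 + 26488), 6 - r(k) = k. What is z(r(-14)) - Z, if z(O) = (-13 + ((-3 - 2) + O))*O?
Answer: -7391962659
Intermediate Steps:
r(k) = 6 - k
Z = 7391962699 (Z = -155873 - 105036*(-70377) = -155873 + 7392118572 = 7391962699)
z(O) = O*(-18 + O) (z(O) = (-13 + (-5 + O))*O = (-18 + O)*O = O*(-18 + O))
z(r(-14)) - Z = (6 - 1*(-14))*(-18 + (6 - 1*(-14))) - 1*7391962699 = (6 + 14)*(-18 + (6 + 14)) - 7391962699 = 20*(-18 + 20) - 7391962699 = 20*2 - 7391962699 = 40 - 7391962699 = -7391962659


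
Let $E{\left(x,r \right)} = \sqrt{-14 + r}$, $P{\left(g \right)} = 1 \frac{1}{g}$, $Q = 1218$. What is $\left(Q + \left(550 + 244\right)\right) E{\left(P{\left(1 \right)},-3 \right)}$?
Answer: $2012 i \sqrt{17} \approx 8295.7 i$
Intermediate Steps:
$P{\left(g \right)} = \frac{1}{g}$
$\left(Q + \left(550 + 244\right)\right) E{\left(P{\left(1 \right)},-3 \right)} = \left(1218 + \left(550 + 244\right)\right) \sqrt{-14 - 3} = \left(1218 + 794\right) \sqrt{-17} = 2012 i \sqrt{17}$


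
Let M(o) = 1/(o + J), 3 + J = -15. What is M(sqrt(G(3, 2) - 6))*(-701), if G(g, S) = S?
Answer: 6309/164 + 701*I/164 ≈ 38.469 + 4.2744*I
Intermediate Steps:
J = -18 (J = -3 - 15 = -18)
M(o) = 1/(-18 + o) (M(o) = 1/(o - 18) = 1/(-18 + o))
M(sqrt(G(3, 2) - 6))*(-701) = -701/(-18 + sqrt(2 - 6)) = -701/(-18 + sqrt(-4)) = -701/(-18 + 2*I) = ((-18 - 2*I)/328)*(-701) = -701*(-18 - 2*I)/328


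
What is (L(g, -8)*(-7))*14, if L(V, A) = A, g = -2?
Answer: 784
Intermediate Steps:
(L(g, -8)*(-7))*14 = -8*(-7)*14 = 56*14 = 784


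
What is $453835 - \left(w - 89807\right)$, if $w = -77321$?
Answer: $620963$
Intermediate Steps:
$453835 - \left(w - 89807\right) = 453835 - \left(-77321 - 89807\right) = 453835 - -167128 = 453835 + 167128 = 620963$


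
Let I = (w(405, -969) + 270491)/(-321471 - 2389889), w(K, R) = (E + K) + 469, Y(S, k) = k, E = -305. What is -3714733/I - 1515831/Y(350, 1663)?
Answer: 837464465463529/22538639 ≈ 3.7157e+7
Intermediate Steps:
w(K, R) = 164 + K (w(K, R) = (-305 + K) + 469 = 164 + K)
I = -13553/135568 (I = ((164 + 405) + 270491)/(-321471 - 2389889) = (569 + 270491)/(-2711360) = 271060*(-1/2711360) = -13553/135568 ≈ -0.099972)
-3714733/I - 1515831/Y(350, 1663) = -3714733/(-13553/135568) - 1515831/1663 = -3714733*(-135568/13553) - 1515831*1/1663 = 503598923344/13553 - 1515831/1663 = 837464465463529/22538639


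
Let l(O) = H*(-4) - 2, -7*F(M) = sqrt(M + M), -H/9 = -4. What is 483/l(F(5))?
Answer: -483/146 ≈ -3.3082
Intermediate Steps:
H = 36 (H = -9*(-4) = 36)
F(M) = -sqrt(2)*sqrt(M)/7 (F(M) = -sqrt(M + M)/7 = -sqrt(2)*sqrt(M)/7)
l(O) = -146 (l(O) = 36*(-4) - 2 = -144 - 2 = -146)
483/l(F(5)) = 483/(-146) = 483*(-1/146) = -483/146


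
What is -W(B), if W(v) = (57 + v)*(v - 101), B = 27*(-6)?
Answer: -27615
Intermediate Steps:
B = -162
W(v) = (-101 + v)*(57 + v) (W(v) = (57 + v)*(-101 + v) = (-101 + v)*(57 + v))
-W(B) = -(-5757 + (-162)² - 44*(-162)) = -(-5757 + 26244 + 7128) = -1*27615 = -27615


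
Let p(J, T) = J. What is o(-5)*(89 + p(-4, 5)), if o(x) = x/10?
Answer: -85/2 ≈ -42.500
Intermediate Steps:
o(x) = x/10 (o(x) = x*(1/10) = x/10)
o(-5)*(89 + p(-4, 5)) = ((1/10)*(-5))*(89 - 4) = -1/2*85 = -85/2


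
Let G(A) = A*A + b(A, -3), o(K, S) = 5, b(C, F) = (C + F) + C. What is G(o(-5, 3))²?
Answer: 1024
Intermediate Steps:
b(C, F) = F + 2*C
G(A) = -3 + A² + 2*A (G(A) = A*A + (-3 + 2*A) = A² + (-3 + 2*A) = -3 + A² + 2*A)
G(o(-5, 3))² = (-3 + 5² + 2*5)² = (-3 + 25 + 10)² = 32² = 1024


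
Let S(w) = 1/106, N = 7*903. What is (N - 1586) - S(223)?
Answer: 501909/106 ≈ 4735.0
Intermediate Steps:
N = 6321
S(w) = 1/106
(N - 1586) - S(223) = (6321 - 1586) - 1*1/106 = 4735 - 1/106 = 501909/106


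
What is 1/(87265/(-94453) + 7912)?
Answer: 94453/747224871 ≈ 0.00012641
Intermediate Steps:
1/(87265/(-94453) + 7912) = 1/(87265*(-1/94453) + 7912) = 1/(-87265/94453 + 7912) = 1/(747224871/94453) = 94453/747224871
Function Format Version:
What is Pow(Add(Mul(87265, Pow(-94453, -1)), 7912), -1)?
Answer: Rational(94453, 747224871) ≈ 0.00012641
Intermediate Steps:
Pow(Add(Mul(87265, Pow(-94453, -1)), 7912), -1) = Pow(Add(Mul(87265, Rational(-1, 94453)), 7912), -1) = Pow(Add(Rational(-87265, 94453), 7912), -1) = Pow(Rational(747224871, 94453), -1) = Rational(94453, 747224871)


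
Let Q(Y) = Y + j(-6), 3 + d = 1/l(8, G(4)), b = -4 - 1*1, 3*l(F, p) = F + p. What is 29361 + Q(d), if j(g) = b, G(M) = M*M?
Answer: 234825/8 ≈ 29353.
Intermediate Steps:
G(M) = M**2
l(F, p) = F/3 + p/3 (l(F, p) = (F + p)/3 = F/3 + p/3)
b = -5 (b = -4 - 1 = -5)
d = -23/8 (d = -3 + 1/((1/3)*8 + (1/3)*4**2) = -3 + 1/(8/3 + (1/3)*16) = -3 + 1/(8/3 + 16/3) = -3 + 1/8 = -23/8 ≈ -2.8750)
j(g) = -5
Q(Y) = -5 + Y (Q(Y) = Y - 5 = -5 + Y)
29361 + Q(d) = 29361 + (-5 - 23/8) = 29361 - 63/8 = 234825/8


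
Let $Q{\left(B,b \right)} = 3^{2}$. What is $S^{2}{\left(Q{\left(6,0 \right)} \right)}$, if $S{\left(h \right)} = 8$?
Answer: $64$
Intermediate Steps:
$Q{\left(B,b \right)} = 9$
$S^{2}{\left(Q{\left(6,0 \right)} \right)} = 8^{2} = 64$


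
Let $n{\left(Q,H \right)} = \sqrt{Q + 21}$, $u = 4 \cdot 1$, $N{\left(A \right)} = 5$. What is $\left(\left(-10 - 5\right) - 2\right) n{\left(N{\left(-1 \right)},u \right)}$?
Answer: $- 17 \sqrt{26} \approx -86.683$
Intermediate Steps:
$u = 4$
$n{\left(Q,H \right)} = \sqrt{21 + Q}$
$\left(\left(-10 - 5\right) - 2\right) n{\left(N{\left(-1 \right)},u \right)} = \left(\left(-10 - 5\right) - 2\right) \sqrt{21 + 5} = \left(-15 - 2\right) \sqrt{26} = - 17 \sqrt{26}$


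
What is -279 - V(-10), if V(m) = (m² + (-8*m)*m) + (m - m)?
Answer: 421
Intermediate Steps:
V(m) = -7*m² (V(m) = (m² - 8*m²) + 0 = -7*m² + 0 = -7*m²)
-279 - V(-10) = -279 - (-7)*(-10)² = -279 - (-7)*100 = -279 - 1*(-700) = -279 + 700 = 421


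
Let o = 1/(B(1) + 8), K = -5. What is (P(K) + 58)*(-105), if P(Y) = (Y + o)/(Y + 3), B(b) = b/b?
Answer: -19040/3 ≈ -6346.7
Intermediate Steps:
B(b) = 1
o = ⅑ (o = 1/(1 + 8) = 1/9 = ⅑ ≈ 0.11111)
P(Y) = (⅑ + Y)/(3 + Y) (P(Y) = (Y + ⅑)/(Y + 3) = (⅑ + Y)/(3 + Y))
(P(K) + 58)*(-105) = ((⅑ - 5)/(3 - 5) + 58)*(-105) = (-44/9/(-2) + 58)*(-105) = (-½*(-44/9) + 58)*(-105) = (22/9 + 58)*(-105) = (544/9)*(-105) = -19040/3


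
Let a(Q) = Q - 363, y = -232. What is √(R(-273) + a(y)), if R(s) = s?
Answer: 2*I*√217 ≈ 29.462*I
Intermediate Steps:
a(Q) = -363 + Q
√(R(-273) + a(y)) = √(-273 + (-363 - 232)) = √(-273 - 595) = √(-868) = 2*I*√217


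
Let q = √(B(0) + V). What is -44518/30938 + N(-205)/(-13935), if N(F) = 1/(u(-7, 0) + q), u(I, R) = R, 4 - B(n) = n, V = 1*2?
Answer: -22259/15469 - √6/83610 ≈ -1.4390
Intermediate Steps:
V = 2
B(n) = 4 - n
q = √6 (q = √((4 - 1*0) + 2) = √((4 + 0) + 2) = √(4 + 2) = √6 ≈ 2.4495)
N(F) = √6/6 (N(F) = 1/(0 + √6) = 1/(√6) = √6/6)
-44518/30938 + N(-205)/(-13935) = -44518/30938 + (√6/6)/(-13935) = -44518*1/30938 + (√6/6)*(-1/13935) = -22259/15469 - √6/83610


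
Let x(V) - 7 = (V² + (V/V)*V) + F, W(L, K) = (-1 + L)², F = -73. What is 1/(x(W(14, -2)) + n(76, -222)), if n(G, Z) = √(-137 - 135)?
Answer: 3583/102703146 - I*√17/205406292 ≈ 3.4887e-5 - 2.0073e-8*I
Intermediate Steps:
n(G, Z) = 4*I*√17 (n(G, Z) = √(-272) = 4*I*√17)
x(V) = -66 + V + V² (x(V) = 7 + ((V² + (V/V)*V) - 73) = 7 + ((V² + 1*V) - 73) = 7 + ((V² + V) - 73) = 7 + ((V + V²) - 73) = 7 + (-73 + V + V²) = -66 + V + V²)
1/(x(W(14, -2)) + n(76, -222)) = 1/((-66 + (-1 + 14)² + ((-1 + 14)²)²) + 4*I*√17) = 1/((-66 + 13² + (13²)²) + 4*I*√17) = 1/((-66 + 169 + 169²) + 4*I*√17) = 1/((-66 + 169 + 28561) + 4*I*√17) = 1/(28664 + 4*I*√17)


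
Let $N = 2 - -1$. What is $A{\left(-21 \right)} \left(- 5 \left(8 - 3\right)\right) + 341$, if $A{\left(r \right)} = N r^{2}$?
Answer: $-32734$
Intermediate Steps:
$N = 3$ ($N = 2 + 1 = 3$)
$A{\left(r \right)} = 3 r^{2}$
$A{\left(-21 \right)} \left(- 5 \left(8 - 3\right)\right) + 341 = 3 \left(-21\right)^{2} \left(- 5 \left(8 - 3\right)\right) + 341 = 3 \cdot 441 \left(\left(-5\right) 5\right) + 341 = 1323 \left(-25\right) + 341 = -33075 + 341 = -32734$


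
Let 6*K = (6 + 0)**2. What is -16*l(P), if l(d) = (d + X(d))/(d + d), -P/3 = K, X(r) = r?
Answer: -16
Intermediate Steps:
K = 6 (K = (6 + 0)**2/6 = (1/6)*6**2 = (1/6)*36 = 6)
P = -18 (P = -3*6 = -18)
l(d) = 1 (l(d) = (d + d)/(d + d) = (2*d)/((2*d)) = (2*d)*(1/(2*d)) = 1)
-16*l(P) = -16*1 = -16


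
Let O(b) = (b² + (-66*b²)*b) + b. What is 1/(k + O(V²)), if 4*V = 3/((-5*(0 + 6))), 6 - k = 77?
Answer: -2048000000/145406719233 ≈ -0.014085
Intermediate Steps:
k = -71 (k = 6 - 1*77 = 6 - 77 = -71)
V = -1/40 (V = (3/((-5*(0 + 6))))/4 = (3/((-5*6)))/4 = (3/(-30))/4 = (3*(-1/30))/4 = (¼)*(-⅒) = -1/40 ≈ -0.025000)
O(b) = b + b² - 66*b³ (O(b) = (b² - 66*b³) + b = b + b² - 66*b³)
1/(k + O(V²)) = 1/(-71 + (-1/40)²*(1 + (-1/40)² - 66*((-1/40)²)²)) = 1/(-71 + (1 + 1/1600 - 66*(1/1600)²)/1600) = 1/(-71 + (1 + 1/1600 - 66*1/2560000)/1600) = 1/(-71 + (1 + 1/1600 - 33/1280000)/1600) = 1/(-71 + (1/1600)*(1280767/1280000)) = 1/(-71 + 1280767/2048000000) = 1/(-145406719233/2048000000) = -2048000000/145406719233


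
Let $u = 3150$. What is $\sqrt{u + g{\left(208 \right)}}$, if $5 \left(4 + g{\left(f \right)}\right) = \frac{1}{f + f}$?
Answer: $\frac{\sqrt{850678530}}{520} \approx 56.089$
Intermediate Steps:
$g{\left(f \right)} = -4 + \frac{1}{10 f}$ ($g{\left(f \right)} = -4 + \frac{1}{5 \left(f + f\right)} = -4 + \frac{1}{5 \cdot 2 f} = -4 + \frac{\frac{1}{2} \frac{1}{f}}{5} = -4 + \frac{1}{10 f}$)
$\sqrt{u + g{\left(208 \right)}} = \sqrt{3150 - \left(4 - \frac{1}{10 \cdot 208}\right)} = \sqrt{3150 + \left(-4 + \frac{1}{10} \cdot \frac{1}{208}\right)} = \sqrt{3150 + \left(-4 + \frac{1}{2080}\right)} = \sqrt{3150 - \frac{8319}{2080}} = \sqrt{\frac{6543681}{2080}} = \frac{\sqrt{850678530}}{520}$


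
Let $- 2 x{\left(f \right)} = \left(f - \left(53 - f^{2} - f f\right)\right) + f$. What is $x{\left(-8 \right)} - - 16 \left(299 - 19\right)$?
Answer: $\frac{8901}{2} \approx 4450.5$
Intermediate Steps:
$x{\left(f \right)} = \frac{53}{2} - f - f^{2}$ ($x{\left(f \right)} = - \frac{\left(f - \left(53 - f^{2} - f f\right)\right) + f}{2} = - \frac{\left(f + \left(\left(f^{2} + f^{2}\right) - 53\right)\right) + f}{2} = - \frac{\left(f + \left(2 f^{2} - 53\right)\right) + f}{2} = - \frac{\left(f + \left(-53 + 2 f^{2}\right)\right) + f}{2} = - \frac{\left(-53 + f + 2 f^{2}\right) + f}{2} = - \frac{-53 + 2 f + 2 f^{2}}{2} = \frac{53}{2} - f - f^{2}$)
$x{\left(-8 \right)} - - 16 \left(299 - 19\right) = \left(\frac{53}{2} - -8 - \left(-8\right)^{2}\right) - - 16 \left(299 - 19\right) = \left(\frac{53}{2} + 8 - 64\right) - - 16 \left(299 - 19\right) = \left(\frac{53}{2} + 8 - 64\right) - \left(-16\right) 280 = - \frac{59}{2} - -4480 = - \frac{59}{2} + 4480 = \frac{8901}{2}$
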